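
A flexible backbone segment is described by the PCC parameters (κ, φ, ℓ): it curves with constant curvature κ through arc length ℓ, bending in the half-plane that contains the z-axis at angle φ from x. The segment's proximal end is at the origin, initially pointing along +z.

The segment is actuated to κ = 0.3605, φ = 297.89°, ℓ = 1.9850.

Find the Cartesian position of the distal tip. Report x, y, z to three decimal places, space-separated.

0.318 -0.601 1.820

θ = κ·ℓ = 0.3605 × 1.9850 = 0.71559 rad
ρ = (1 − cos θ)/κ = (1 − 0.75470)/0.3605 = 0.68043
z = sin θ / κ = 0.65606/0.3605 = 1.81987
x = ρ cos φ = 0.68043 × cos(297.89°) = 0.31829
y = ρ sin φ = 0.68043 × sin(297.89°) = -0.60140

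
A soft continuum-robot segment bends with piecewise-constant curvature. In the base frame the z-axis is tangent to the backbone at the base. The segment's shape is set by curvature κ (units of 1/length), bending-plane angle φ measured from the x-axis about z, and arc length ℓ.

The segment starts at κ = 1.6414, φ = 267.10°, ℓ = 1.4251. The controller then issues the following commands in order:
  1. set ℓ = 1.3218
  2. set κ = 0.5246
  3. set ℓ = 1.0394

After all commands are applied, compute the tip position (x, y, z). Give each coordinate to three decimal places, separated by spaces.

initial: κ=1.6414, φ=267.10°, ℓ=1.4251
cmd 1: set ℓ=1.3218 → (κ,φ,ℓ)=(1.6414,267.10°,1.3218) → tip=(-0.0482,-0.9514,0.5032)
cmd 2: set κ=0.5246 → (κ,φ,ℓ)=(0.5246,267.10°,1.3218) → tip=(-0.0223,-0.4396,1.2184)
cmd 3: set ℓ=1.0394 → (κ,φ,ℓ)=(0.5246,267.10°,1.0394) → tip=(-0.0140,-0.2761,0.9887)

-0.014 -0.276 0.989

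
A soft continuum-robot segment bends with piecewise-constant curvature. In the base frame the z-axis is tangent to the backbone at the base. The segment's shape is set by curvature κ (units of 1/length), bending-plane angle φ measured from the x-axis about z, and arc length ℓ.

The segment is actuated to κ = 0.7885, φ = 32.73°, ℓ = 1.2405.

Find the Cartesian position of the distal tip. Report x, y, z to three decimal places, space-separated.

0.471 0.303 1.052

θ = κ·ℓ = 0.7885 × 1.2405 = 0.97813 rad
ρ = (1 − cos θ)/κ = (1 − 0.55857)/0.7885 = 0.55983
z = sin θ / κ = 0.82946/0.7885 = 1.05194
x = ρ cos φ = 0.55983 × cos(32.73°) = 0.47095
y = ρ sin φ = 0.55983 × sin(32.73°) = 0.30269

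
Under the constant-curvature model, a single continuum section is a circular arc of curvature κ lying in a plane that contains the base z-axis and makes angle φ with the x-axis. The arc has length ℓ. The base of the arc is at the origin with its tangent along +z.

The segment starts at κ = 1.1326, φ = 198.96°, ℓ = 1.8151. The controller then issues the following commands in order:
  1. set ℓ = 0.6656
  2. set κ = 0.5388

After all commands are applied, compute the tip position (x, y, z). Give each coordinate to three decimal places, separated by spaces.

-0.112 -0.038 0.651

initial: κ=1.1326, φ=198.96°, ℓ=1.8151
cmd 1: set ℓ=0.6656 → (κ,φ,ℓ)=(1.1326,198.96°,0.6656) → tip=(-0.2262,-0.0777,0.6043)
cmd 2: set κ=0.5388 → (κ,φ,ℓ)=(0.5388,198.96°,0.6656) → tip=(-0.1117,-0.0384,0.6514)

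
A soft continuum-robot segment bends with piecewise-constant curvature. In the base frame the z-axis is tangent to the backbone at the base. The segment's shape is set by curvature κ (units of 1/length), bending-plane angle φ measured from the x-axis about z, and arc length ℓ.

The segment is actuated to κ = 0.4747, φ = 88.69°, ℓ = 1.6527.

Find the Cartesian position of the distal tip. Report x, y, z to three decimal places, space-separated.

θ = κ·ℓ = 0.4747 × 1.6527 = 0.78454 rad
ρ = (1 − cos θ)/κ = (1 − 0.70772)/0.4747 = 0.61572
z = sin θ / κ = 0.70650/0.4747 = 1.48830
x = ρ cos φ = 0.61572 × cos(88.69°) = 0.01408
y = ρ sin φ = 0.61572 × sin(88.69°) = 0.61556

0.014 0.616 1.488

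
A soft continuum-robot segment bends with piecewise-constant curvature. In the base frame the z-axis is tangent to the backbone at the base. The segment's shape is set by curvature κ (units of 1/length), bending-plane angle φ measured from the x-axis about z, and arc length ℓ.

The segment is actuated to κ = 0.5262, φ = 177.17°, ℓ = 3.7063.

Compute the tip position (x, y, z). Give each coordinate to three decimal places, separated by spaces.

-2.601 0.129 1.765

θ = κ·ℓ = 0.5262 × 3.7063 = 1.95026 rad
ρ = (1 − cos θ)/κ = (1 − -0.37042)/0.5262 = 2.60437
z = sin θ / κ = 0.92887/0.5262 = 1.76523
x = ρ cos φ = 2.60437 × cos(177.17°) = -2.60119
y = ρ sin φ = 2.60437 × sin(177.17°) = 0.12858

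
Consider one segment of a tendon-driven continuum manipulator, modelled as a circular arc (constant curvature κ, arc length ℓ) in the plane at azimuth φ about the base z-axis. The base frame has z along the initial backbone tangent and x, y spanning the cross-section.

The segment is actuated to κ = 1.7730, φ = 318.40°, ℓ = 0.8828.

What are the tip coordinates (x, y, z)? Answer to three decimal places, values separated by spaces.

θ = κ·ℓ = 1.7730 × 0.8828 = 1.56520 rad
ρ = (1 − cos θ)/κ = (1 − 0.00559)/1.7730 = 0.56086
z = sin θ / κ = 0.99998/1.7730 = 0.56401
x = ρ cos φ = 0.56086 × cos(318.40°) = 0.41941
y = ρ sin φ = 0.56086 × sin(318.40°) = -0.37237

0.419 -0.372 0.564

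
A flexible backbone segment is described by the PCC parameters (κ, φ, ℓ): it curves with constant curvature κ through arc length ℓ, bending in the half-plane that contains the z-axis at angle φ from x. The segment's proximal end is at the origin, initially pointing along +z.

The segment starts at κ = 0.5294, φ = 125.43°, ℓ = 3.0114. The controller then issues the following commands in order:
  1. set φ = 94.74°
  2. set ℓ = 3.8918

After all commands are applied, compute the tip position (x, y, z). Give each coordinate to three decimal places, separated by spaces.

-0.229 2.768 1.667

initial: κ=0.5294, φ=125.43°, ℓ=3.0114
cmd 1: set φ=94.74° → (κ,φ,ℓ)=(0.5294,94.74°,3.0114) → tip=(-0.1597,1.9266,1.8884)
cmd 2: set ℓ=3.8918 → (κ,φ,ℓ)=(0.5294,94.74°,3.8918) → tip=(-0.2295,2.7676,1.6671)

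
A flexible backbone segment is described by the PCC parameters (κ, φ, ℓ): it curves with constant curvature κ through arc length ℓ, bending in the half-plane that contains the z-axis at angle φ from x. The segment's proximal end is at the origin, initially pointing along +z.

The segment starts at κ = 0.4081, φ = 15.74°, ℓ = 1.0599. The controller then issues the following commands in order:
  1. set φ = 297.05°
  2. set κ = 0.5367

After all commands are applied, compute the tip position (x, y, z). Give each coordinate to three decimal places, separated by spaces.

0.133 -0.261 1.004

initial: κ=0.4081, φ=15.74°, ℓ=1.0599
cmd 1: set φ=297.05° → (κ,φ,ℓ)=(0.4081,297.05°,1.0599) → tip=(0.1026,-0.2010,1.0272)
cmd 2: set κ=0.5367 → (κ,φ,ℓ)=(0.5367,297.05°,1.0599) → tip=(0.1334,-0.2613,1.0037)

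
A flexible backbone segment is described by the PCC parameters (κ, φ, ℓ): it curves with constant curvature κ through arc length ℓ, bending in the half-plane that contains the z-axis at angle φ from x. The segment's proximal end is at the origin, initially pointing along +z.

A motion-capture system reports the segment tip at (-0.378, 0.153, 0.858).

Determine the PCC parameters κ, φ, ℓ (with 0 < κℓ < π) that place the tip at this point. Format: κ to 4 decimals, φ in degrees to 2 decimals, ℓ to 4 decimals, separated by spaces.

ρ = √(x²+y²) = √(-0.378² + 0.153²) = 0.40779
φ = atan2(y, x) mod 360° = atan2(0.153, -0.378) = 157.9638°
|p|² = ρ² + z² = 0.40779² + 0.858² = 0.90246
κ = 2ρ / |p|² = 2×0.40779 / 0.90246 = 0.90373
θ = 2·atan2(ρ, z) = 2·atan2(0.40779, 0.858) = 0.88735 rad
ℓ = θ/κ = 0.88735/0.90373 = 0.98188

0.9037 157.96 0.9819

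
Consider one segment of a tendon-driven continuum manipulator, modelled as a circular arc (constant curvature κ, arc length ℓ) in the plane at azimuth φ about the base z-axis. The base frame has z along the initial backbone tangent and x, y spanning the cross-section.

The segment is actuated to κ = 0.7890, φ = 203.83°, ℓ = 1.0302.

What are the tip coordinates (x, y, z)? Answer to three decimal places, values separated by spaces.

-0.362 -0.160 0.920

θ = κ·ℓ = 0.7890 × 1.0302 = 0.81283 rad
ρ = (1 − cos θ)/κ = (1 − 0.68745)/0.7890 = 0.39614
z = sin θ / κ = 0.72623/0.7890 = 0.92045
x = ρ cos φ = 0.39614 × cos(203.83°) = -0.36237
y = ρ sin φ = 0.39614 × sin(203.83°) = -0.16005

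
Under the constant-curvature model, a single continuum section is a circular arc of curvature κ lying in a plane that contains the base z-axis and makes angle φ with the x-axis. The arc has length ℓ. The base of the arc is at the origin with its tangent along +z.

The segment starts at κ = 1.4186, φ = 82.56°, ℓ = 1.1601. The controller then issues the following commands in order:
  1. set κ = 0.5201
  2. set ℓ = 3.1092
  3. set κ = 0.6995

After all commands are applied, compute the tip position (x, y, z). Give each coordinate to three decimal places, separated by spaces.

0.290 2.223 1.177

initial: κ=1.4186, φ=82.56°, ℓ=1.1601
cmd 1: set κ=0.5201 → (κ,φ,ℓ)=(0.5201,82.56°,1.1601) → tip=(0.0440,0.3366,1.0910)
cmd 2: set ℓ=3.1092 → (κ,φ,ℓ)=(0.5201,82.56°,3.1092) → tip=(0.2605,1.9948,1.9206)
cmd 3: set κ=0.6995 → (κ,φ,ℓ)=(0.6995,82.56°,3.1092) → tip=(0.2903,2.2227,1.1766)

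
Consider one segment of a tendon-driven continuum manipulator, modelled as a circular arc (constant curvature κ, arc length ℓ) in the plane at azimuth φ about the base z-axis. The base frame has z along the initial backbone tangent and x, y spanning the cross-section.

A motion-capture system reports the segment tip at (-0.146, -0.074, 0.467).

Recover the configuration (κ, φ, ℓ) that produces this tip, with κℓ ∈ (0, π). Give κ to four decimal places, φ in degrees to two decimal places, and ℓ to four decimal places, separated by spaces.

1.3368 206.88 0.5044

ρ = √(x²+y²) = √(-0.146² + -0.074²) = 0.16368
φ = atan2(y, x) mod 360° = atan2(-0.074, -0.146) = 206.8781°
|p|² = ρ² + z² = 0.16368² + 0.467² = 0.24488
κ = 2ρ / |p|² = 2×0.16368 / 0.24488 = 1.33683
θ = 2·atan2(ρ, z) = 2·atan2(0.16368, 0.467) = 0.67424 rad
ℓ = θ/κ = 0.67424/1.33683 = 0.50435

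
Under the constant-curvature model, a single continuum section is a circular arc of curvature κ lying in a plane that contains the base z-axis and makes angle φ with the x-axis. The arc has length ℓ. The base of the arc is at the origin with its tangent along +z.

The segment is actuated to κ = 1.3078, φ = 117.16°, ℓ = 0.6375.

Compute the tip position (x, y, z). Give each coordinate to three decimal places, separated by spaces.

θ = κ·ℓ = 1.3078 × 0.6375 = 0.83372 rad
ρ = (1 − cos θ)/κ = (1 − 0.67212)/1.3078 = 0.25071
z = sin θ / κ = 0.74044/1.3078 = 0.56617
x = ρ cos φ = 0.25071 × cos(117.16°) = -0.11444
y = ρ sin φ = 0.25071 × sin(117.16°) = 0.22306

-0.114 0.223 0.566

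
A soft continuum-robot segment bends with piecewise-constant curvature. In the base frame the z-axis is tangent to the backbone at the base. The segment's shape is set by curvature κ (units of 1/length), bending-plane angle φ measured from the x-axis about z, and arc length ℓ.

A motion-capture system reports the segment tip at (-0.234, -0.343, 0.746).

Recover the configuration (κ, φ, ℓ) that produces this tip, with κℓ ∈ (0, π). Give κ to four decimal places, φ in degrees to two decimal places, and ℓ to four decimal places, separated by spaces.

ρ = √(x²+y²) = √(-0.234² + -0.343²) = 0.41522
φ = atan2(y, x) mod 360° = atan2(-0.343, -0.234) = 235.6976°
|p|² = ρ² + z² = 0.41522² + 0.746² = 0.72892
κ = 2ρ / |p|² = 2×0.41522 / 0.72892 = 1.13926
θ = 2·atan2(ρ, z) = 2·atan2(0.41522, 0.746) = 1.01578 rad
ℓ = θ/κ = 1.01578/1.13926 = 0.89161

1.1393 235.70 0.8916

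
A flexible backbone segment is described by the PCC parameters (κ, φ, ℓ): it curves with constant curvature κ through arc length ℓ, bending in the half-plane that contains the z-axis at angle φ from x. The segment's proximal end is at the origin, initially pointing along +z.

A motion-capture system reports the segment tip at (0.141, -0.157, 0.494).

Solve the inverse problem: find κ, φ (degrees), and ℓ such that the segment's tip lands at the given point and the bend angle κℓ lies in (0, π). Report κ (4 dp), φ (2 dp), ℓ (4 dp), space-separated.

ρ = √(x²+y²) = √(0.141² + -0.157²) = 0.21102
φ = atan2(y, x) mod 360° = atan2(-0.157, 0.141) = 311.9267°
|p|² = ρ² + z² = 0.21102² + 0.494² = 0.28857
κ = 2ρ / |p|² = 2×0.21102 / 0.28857 = 1.46255
θ = 2·atan2(ρ, z) = 2·atan2(0.21102, 0.494) = 0.80741 rad
ℓ = θ/κ = 0.80741/1.46255 = 0.55206

1.4626 311.93 0.5521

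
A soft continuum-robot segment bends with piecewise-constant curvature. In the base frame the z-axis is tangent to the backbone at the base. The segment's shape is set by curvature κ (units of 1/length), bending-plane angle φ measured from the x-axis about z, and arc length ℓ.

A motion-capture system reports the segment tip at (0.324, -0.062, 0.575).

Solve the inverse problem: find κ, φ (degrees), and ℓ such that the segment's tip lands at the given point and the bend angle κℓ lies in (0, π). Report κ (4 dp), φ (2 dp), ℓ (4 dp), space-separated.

ρ = √(x²+y²) = √(0.324² + -0.062²) = 0.32988
φ = atan2(y, x) mod 360° = atan2(-0.062, 0.324) = 349.1670°
|p|² = ρ² + z² = 0.32988² + 0.575² = 0.43944
κ = 2ρ / |p|² = 2×0.32988 / 0.43944 = 1.50134
θ = 2·atan2(ρ, z) = 2·atan2(0.32988, 0.575) = 1.04172 rad
ℓ = θ/κ = 1.04172/1.50134 = 0.69386

1.5013 349.17 0.6939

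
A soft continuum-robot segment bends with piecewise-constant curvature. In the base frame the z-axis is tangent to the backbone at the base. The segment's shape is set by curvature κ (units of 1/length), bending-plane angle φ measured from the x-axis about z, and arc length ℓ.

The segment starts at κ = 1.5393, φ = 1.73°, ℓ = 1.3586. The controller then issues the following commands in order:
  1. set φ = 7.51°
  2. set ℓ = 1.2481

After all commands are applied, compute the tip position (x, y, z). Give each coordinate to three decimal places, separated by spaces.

initial: κ=1.5393, φ=1.73°, ℓ=1.3586
cmd 1: set φ=7.51° → (κ,φ,ℓ)=(1.5393,7.51°,1.3586) → tip=(0.9644,0.1271,0.5636)
cmd 2: set ℓ=1.2481 → (κ,φ,ℓ)=(1.5393,7.51°,1.2481) → tip=(0.8652,0.1141,0.6102)

0.865 0.114 0.610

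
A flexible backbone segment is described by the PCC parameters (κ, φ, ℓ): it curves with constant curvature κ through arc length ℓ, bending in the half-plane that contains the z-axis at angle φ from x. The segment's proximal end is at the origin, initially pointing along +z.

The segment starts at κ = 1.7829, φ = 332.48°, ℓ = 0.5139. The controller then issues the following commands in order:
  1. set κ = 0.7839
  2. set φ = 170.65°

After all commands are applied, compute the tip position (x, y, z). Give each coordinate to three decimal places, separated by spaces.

initial: κ=1.7829, φ=332.48°, ℓ=0.5139
cmd 1: set κ=0.7839 → (κ,φ,ℓ)=(0.7839,332.48°,0.5139) → tip=(0.0906,-0.0472,0.5001)
cmd 2: set φ=170.65° → (κ,φ,ℓ)=(0.7839,170.65°,0.5139) → tip=(-0.1008,0.0166,0.5001)

-0.101 0.017 0.500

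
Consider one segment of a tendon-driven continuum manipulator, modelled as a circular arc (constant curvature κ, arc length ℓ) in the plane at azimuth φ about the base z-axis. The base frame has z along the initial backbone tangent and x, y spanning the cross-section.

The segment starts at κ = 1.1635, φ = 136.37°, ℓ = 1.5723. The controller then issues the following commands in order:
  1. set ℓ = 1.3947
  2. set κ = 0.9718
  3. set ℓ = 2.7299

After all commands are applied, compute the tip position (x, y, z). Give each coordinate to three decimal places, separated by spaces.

initial: κ=1.1635, φ=136.37°, ℓ=1.5723
cmd 1: set ℓ=1.3947 → (κ,φ,ℓ)=(1.1635,136.37°,1.3947) → tip=(-0.6544,0.6238,0.8583)
cmd 2: set κ=0.9718 → (κ,φ,ℓ)=(0.9718,136.37°,1.3947) → tip=(-0.5856,0.5582,1.0052)
cmd 3: set ℓ=2.7299 → (κ,φ,ℓ)=(0.9718,136.37°,2.7299) → tip=(-1.4025,1.3369,0.4831)

-1.402 1.337 0.483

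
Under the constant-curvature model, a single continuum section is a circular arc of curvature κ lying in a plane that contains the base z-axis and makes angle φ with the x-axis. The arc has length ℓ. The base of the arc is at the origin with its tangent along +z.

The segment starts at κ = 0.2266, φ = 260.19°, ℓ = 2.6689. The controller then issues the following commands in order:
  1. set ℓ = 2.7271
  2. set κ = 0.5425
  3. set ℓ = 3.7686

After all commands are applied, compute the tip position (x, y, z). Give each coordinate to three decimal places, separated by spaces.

-0.457 -2.645 1.640

initial: κ=0.2266, φ=260.19°, ℓ=2.6689
cmd 1: set ℓ=2.7271 → (κ,φ,ℓ)=(0.2266,260.19°,2.7271) → tip=(-0.1391,-0.8042,2.5568)
cmd 2: set κ=0.5425 → (κ,φ,ℓ)=(0.5425,260.19°,2.7271) → tip=(-0.2854,-1.6507,1.8356)
cmd 3: set ℓ=3.7686 → (κ,φ,ℓ)=(0.5425,260.19°,3.7686) → tip=(-0.4573,-2.6449,1.6404)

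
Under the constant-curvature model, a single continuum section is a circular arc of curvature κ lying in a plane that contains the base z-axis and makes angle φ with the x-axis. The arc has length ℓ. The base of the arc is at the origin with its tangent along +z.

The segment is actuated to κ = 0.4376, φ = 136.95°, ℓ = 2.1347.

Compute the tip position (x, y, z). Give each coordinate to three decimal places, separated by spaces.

θ = κ·ℓ = 0.4376 × 2.1347 = 0.93414 rad
ρ = (1 − cos θ)/κ = (1 − 0.59451)/0.4376 = 0.92663
z = sin θ / κ = 0.80409/0.4376 = 1.83750
x = ρ cos φ = 0.92663 × cos(136.95°) = -0.67714
y = ρ sin φ = 0.92663 × sin(136.95°) = 0.63255

-0.677 0.633 1.838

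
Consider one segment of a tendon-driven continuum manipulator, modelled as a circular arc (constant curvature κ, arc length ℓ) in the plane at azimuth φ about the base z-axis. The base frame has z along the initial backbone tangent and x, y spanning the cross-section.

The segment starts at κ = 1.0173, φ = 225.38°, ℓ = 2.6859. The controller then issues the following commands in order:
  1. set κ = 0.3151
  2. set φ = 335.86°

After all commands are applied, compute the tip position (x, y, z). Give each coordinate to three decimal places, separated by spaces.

initial: κ=1.0173, φ=225.38°, ℓ=2.6859
cmd 1: set κ=0.3151 → (κ,φ,ℓ)=(0.3151,225.38°,2.6859) → tip=(-0.7518,-0.7618,2.3766)
cmd 2: set φ=335.86° → (κ,φ,ℓ)=(0.3151,335.86°,2.6859) → tip=(0.9767,-0.4377,2.3766)

0.977 -0.438 2.377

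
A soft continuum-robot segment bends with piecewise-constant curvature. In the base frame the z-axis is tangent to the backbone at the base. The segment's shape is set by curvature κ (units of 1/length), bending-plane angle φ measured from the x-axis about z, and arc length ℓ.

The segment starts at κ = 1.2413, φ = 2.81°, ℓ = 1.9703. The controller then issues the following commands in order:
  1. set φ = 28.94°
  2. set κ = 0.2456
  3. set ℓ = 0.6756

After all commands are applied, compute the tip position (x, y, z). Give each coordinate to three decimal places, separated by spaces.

0.049 0.027 0.673

initial: κ=1.2413, φ=2.81°, ℓ=1.9703
cmd 1: set φ=28.94° → (κ,φ,ℓ)=(1.2413,28.94°,1.9703) → tip=(1.2461,0.6890,0.5164)
cmd 2: set κ=0.2456 → (κ,φ,ℓ)=(0.2456,28.94°,1.9703) → tip=(0.4091,0.2262,1.8943)
cmd 3: set ℓ=0.6756 → (κ,φ,ℓ)=(0.2456,28.94°,0.6756) → tip=(0.0489,0.0271,0.6725)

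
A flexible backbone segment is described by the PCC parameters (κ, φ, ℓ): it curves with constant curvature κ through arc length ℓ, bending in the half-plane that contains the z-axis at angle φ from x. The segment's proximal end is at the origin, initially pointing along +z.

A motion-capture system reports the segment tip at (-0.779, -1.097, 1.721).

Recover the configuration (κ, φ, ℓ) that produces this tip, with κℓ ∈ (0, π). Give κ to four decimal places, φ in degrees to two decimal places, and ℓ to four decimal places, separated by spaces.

ρ = √(x²+y²) = √(-0.779² + -1.097²) = 1.34546
φ = atan2(y, x) mod 360° = atan2(-1.097, -0.779) = 234.6207°
|p|² = ρ² + z² = 1.34546² + 1.721² = 4.77209
κ = 2ρ / |p|² = 2×1.34546 / 4.77209 = 0.56389
θ = 2·atan2(ρ, z) = 2·atan2(1.34546, 1.721) = 1.32707 rad
ℓ = θ/κ = 1.32707/0.56389 = 2.35345

0.5639 234.62 2.3534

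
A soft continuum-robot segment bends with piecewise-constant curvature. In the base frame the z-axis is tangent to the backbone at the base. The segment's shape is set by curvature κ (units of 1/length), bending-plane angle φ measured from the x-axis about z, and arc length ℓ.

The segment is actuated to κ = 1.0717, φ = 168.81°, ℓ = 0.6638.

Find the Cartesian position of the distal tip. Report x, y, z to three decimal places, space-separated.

-0.222 0.044 0.609

θ = κ·ℓ = 1.0717 × 0.6638 = 0.71139 rad
ρ = (1 − cos θ)/κ = (1 − 0.75745)/1.0717 = 0.22632
z = sin θ / κ = 0.65289/1.0717 = 0.60921
x = ρ cos φ = 0.22632 × cos(168.81°) = -0.22202
y = ρ sin φ = 0.22632 × sin(168.81°) = 0.04392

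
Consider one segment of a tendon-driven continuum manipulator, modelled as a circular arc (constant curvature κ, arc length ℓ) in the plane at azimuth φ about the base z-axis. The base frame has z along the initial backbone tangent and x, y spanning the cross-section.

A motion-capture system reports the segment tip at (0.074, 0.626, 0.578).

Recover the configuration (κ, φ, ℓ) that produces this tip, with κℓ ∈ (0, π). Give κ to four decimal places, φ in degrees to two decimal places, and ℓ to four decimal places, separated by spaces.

ρ = √(x²+y²) = √(0.074² + 0.626²) = 0.63036
φ = atan2(y, x) mod 360° = atan2(0.626, 0.074) = 83.2583°
|p|² = ρ² + z² = 0.63036² + 0.578² = 0.73144
κ = 2ρ / |p|² = 2×0.63036 / 0.73144 = 1.72362
θ = 2·atan2(ρ, z) = 2·atan2(0.63036, 0.578) = 1.65740 rad
ℓ = θ/κ = 1.65740/1.72362 = 0.96158

1.7236 83.26 0.9616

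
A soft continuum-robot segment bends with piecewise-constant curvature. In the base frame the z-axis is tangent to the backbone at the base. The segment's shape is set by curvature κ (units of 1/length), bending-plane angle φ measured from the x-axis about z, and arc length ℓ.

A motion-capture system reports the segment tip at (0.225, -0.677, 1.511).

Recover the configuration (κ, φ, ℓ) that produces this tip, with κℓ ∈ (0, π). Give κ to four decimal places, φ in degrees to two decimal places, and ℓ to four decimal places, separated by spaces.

ρ = √(x²+y²) = √(0.225² + -0.677²) = 0.71341
φ = atan2(y, x) mod 360° = atan2(-0.677, 0.225) = 288.3842°
|p|² = ρ² + z² = 0.71341² + 1.511² = 2.79207
κ = 2ρ / |p|² = 2×0.71341 / 2.79207 = 0.51103
θ = 2·atan2(ρ, z) = 2·atan2(0.71341, 1.511) = 0.88223 rad
ℓ = θ/κ = 0.88223/0.51103 = 1.72640

0.5110 288.38 1.7264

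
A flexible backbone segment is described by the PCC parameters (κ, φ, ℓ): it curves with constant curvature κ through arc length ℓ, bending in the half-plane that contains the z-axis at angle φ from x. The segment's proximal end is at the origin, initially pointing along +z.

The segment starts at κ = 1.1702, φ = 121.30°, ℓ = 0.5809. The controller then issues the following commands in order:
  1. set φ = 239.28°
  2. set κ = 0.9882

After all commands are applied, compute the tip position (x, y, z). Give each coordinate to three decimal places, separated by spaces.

-0.083 -0.139 0.550

initial: κ=1.1702, φ=121.30°, ℓ=0.5809
cmd 1: set φ=239.28° → (κ,φ,ℓ)=(1.1702,239.28°,0.5809) → tip=(-0.0970,-0.1633,0.5372)
cmd 2: set κ=0.9882 → (κ,φ,ℓ)=(0.9882,239.28°,0.5809) → tip=(-0.0829,-0.1394,0.5495)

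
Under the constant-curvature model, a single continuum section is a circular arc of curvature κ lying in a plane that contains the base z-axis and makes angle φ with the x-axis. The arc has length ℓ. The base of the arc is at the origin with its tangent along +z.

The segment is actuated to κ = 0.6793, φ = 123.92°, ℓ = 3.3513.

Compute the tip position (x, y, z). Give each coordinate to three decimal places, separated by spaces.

-1.354 2.014 1.120

θ = κ·ℓ = 0.6793 × 3.3513 = 2.27654 rad
ρ = (1 − cos θ)/κ = (1 − -0.64860)/0.6793 = 2.42691
z = sin θ / κ = 0.76113/0.6793 = 1.12046
x = ρ cos φ = 2.42691 × cos(123.92°) = -1.35430
y = ρ sin φ = 2.42691 × sin(123.92°) = 2.01389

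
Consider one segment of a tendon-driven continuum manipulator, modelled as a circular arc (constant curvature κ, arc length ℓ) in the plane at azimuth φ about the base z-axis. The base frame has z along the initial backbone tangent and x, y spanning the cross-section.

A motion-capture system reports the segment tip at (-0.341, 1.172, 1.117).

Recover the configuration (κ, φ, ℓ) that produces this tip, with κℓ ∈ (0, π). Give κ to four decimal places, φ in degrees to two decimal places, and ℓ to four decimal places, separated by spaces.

0.8917 106.22 1.8608

ρ = √(x²+y²) = √(-0.341² + 1.172²) = 1.22060
φ = atan2(y, x) mod 360° = atan2(1.172, -0.341) = 106.2227°
|p|² = ρ² + z² = 1.22060² + 1.117² = 2.73755
κ = 2ρ / |p|² = 2×1.22060 / 2.73755 = 0.89175
θ = 2·atan2(ρ, z) = 2·atan2(1.22060, 1.117) = 1.65938 rad
ℓ = θ/κ = 1.65938/0.89175 = 1.86082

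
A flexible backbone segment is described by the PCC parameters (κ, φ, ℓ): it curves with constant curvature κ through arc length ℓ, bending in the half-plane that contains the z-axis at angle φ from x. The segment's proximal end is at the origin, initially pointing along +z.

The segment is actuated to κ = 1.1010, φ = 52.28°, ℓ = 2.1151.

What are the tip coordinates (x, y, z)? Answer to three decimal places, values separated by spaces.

0.938 1.212 0.660

θ = κ·ℓ = 1.1010 × 2.1151 = 2.32873 rad
ρ = (1 − cos θ)/κ = (1 − -0.68742)/1.1010 = 1.53262
z = sin θ / κ = 0.72626/1.1010 = 0.65964
x = ρ cos φ = 1.53262 × cos(52.28°) = 0.93766
y = ρ sin φ = 1.53262 × sin(52.28°) = 1.21232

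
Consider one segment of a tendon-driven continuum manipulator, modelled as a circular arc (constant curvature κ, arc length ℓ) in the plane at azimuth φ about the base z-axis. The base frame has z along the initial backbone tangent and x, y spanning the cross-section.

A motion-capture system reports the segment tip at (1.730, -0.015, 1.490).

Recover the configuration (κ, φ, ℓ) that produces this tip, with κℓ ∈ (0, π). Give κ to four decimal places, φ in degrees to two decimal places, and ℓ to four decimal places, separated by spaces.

ρ = √(x²+y²) = √(1.730² + -0.015²) = 1.73007
φ = atan2(y, x) mod 360° = atan2(-0.015, 1.730) = 359.5032°
|p|² = ρ² + z² = 1.73007² + 1.490² = 5.21322
κ = 2ρ / |p|² = 2×1.73007 / 5.21322 = 0.66372
θ = 2·atan2(ρ, z) = 2·atan2(1.73007, 1.490) = 1.71963 rad
ℓ = θ/κ = 1.71963/0.66372 = 2.59089

0.6637 359.50 2.5909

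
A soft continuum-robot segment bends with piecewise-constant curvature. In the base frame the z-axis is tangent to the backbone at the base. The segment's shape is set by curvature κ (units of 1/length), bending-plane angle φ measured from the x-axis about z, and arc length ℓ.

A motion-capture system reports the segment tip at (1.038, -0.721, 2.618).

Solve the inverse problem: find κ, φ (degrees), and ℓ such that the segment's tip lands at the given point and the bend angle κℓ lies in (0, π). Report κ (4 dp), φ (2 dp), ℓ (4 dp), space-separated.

0.2991 325.22 3.0075

ρ = √(x²+y²) = √(1.038² + -0.721²) = 1.26384
φ = atan2(y, x) mod 360° = atan2(-0.721, 1.038) = 325.2160°
|p|² = ρ² + z² = 1.26384² + 2.618² = 8.45121
κ = 2ρ / |p|² = 2×1.26384 / 8.45121 = 0.29909
θ = 2·atan2(ρ, z) = 2·atan2(1.26384, 2.618) = 0.89950 rad
ℓ = θ/κ = 0.89950/0.29909 = 3.00747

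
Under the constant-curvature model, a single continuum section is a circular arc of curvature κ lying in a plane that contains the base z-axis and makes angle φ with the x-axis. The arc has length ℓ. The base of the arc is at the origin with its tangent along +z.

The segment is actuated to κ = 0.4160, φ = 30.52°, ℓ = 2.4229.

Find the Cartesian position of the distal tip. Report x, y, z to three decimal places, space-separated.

θ = κ·ℓ = 0.4160 × 2.4229 = 1.00793 rad
ρ = (1 − cos θ)/κ = (1 − 0.53362)/0.4160 = 1.12112
z = sin θ / κ = 0.84573/0.4160 = 2.03300
x = ρ cos φ = 1.12112 × cos(30.52°) = 0.96579
y = ρ sin φ = 1.12112 × sin(30.52°) = 0.56935

0.966 0.569 2.033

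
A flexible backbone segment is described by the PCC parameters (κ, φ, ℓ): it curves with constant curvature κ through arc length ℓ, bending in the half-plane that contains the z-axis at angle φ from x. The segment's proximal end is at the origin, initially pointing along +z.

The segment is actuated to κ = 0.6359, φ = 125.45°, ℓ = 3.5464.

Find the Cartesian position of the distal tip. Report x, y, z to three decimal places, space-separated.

-1.489 2.091 1.218

θ = κ·ℓ = 0.6359 × 3.5464 = 2.25516 rad
ρ = (1 − cos θ)/κ = (1 − -0.63218)/0.6359 = 2.56672
z = sin θ / κ = 0.77482/0.6359 = 1.21847
x = ρ cos φ = 2.56672 × cos(125.45°) = -1.48868
y = ρ sin φ = 2.56672 × sin(125.45°) = 2.09091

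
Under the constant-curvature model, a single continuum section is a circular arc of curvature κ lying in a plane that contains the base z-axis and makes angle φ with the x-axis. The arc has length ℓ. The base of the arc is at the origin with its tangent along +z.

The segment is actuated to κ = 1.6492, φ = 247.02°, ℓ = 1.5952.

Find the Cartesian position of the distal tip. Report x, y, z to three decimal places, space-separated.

-0.443 -1.045 0.296

θ = κ·ℓ = 1.6492 × 1.5952 = 2.63080 rad
ρ = (1 − cos θ)/κ = (1 − -0.87236)/1.6492 = 1.13531
z = sin θ / κ = 0.48887/1.6492 = 0.29643
x = ρ cos φ = 1.13531 × cos(247.02°) = -0.44324
y = ρ sin φ = 1.13531 × sin(247.02°) = -1.04522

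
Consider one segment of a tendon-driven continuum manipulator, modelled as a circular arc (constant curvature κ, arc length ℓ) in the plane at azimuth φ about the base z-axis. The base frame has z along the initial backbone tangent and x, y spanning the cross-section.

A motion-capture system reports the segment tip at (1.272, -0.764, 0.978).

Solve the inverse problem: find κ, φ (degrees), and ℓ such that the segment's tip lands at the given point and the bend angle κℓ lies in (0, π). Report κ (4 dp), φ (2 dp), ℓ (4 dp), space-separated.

ρ = √(x²+y²) = √(1.272² + -0.764²) = 1.48381
φ = atan2(y, x) mod 360° = atan2(-0.764, 1.272) = 329.0098°
|p|² = ρ² + z² = 1.48381² + 0.978² = 3.15816
κ = 2ρ / |p|² = 2×1.48381 / 3.15816 = 0.93966
θ = 2·atan2(ρ, z) = 2·atan2(1.48381, 0.978) = 1.97608 rad
ℓ = θ/κ = 1.97608/0.93966 = 2.10296

0.9397 329.01 2.1030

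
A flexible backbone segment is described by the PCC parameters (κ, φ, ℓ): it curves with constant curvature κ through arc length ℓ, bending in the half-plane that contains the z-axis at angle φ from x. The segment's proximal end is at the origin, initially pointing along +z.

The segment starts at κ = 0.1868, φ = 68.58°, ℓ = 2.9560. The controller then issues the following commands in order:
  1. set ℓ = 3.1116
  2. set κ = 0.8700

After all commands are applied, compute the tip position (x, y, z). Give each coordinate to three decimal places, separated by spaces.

initial: κ=0.1868, φ=68.58°, ℓ=2.9560
cmd 1: set ℓ=3.1116 → (κ,φ,ℓ)=(0.1868,68.58°,3.1116) → tip=(0.3211,0.8184,2.9393)
cmd 2: set κ=0.8700 → (κ,φ,ℓ)=(0.8700,68.58°,3.1116) → tip=(0.8005,2.0406,0.4839)

0.801 2.041 0.484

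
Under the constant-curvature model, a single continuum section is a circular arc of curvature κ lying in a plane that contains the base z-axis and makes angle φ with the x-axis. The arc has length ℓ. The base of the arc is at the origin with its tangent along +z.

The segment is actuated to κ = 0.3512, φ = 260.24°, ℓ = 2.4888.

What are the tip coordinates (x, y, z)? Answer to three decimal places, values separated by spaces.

-0.173 -1.005 2.184

θ = κ·ℓ = 0.3512 × 2.4888 = 0.87407 rad
ρ = (1 − cos θ)/κ = (1 − 0.64171)/0.3512 = 1.02018
z = sin θ / κ = 0.76694/0.3512 = 2.18378
x = ρ cos φ = 1.02018 × cos(260.24°) = -0.17294
y = ρ sin φ = 1.02018 × sin(260.24°) = -1.00541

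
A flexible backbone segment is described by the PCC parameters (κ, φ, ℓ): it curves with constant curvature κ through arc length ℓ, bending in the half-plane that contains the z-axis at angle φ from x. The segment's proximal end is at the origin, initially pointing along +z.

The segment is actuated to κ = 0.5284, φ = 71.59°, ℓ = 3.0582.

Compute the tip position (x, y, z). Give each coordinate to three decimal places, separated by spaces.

θ = κ·ℓ = 0.5284 × 3.0582 = 1.61595 rad
ρ = (1 − cos θ)/κ = (1 − -0.04514)/0.5284 = 1.97794
z = sin θ / κ = 0.99898/0.5284 = 1.89058
x = ρ cos φ = 1.97794 × cos(71.59°) = 0.62466
y = ρ sin φ = 1.97794 × sin(71.59°) = 1.87671

0.625 1.877 1.891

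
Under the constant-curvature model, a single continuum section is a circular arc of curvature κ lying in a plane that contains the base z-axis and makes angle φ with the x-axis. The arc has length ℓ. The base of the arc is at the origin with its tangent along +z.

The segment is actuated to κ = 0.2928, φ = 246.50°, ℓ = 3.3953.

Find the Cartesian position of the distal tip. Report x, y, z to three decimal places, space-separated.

θ = κ·ℓ = 0.2928 × 3.3953 = 0.99414 rad
ρ = (1 − cos θ)/κ = (1 − 0.54522)/0.2928 = 1.55321
z = sin θ / κ = 0.83829/0.2928 = 2.86302
x = ρ cos φ = 1.55321 × cos(246.50°) = -0.61934
y = ρ sin φ = 1.55321 × sin(246.50°) = -1.42438

-0.619 -1.424 2.863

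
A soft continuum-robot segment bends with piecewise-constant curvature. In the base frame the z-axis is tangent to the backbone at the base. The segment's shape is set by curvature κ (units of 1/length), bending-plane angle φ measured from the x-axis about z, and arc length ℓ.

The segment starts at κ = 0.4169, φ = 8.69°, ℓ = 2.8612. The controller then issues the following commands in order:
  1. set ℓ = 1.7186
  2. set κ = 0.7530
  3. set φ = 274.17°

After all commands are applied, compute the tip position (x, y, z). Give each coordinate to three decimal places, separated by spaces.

0.070 -0.963 1.278

initial: κ=0.4169, φ=8.69°, ℓ=2.8612
cmd 1: set ℓ=1.7186 → (κ,φ,ℓ)=(0.4169,8.69°,1.7186) → tip=(0.5830,0.0891,1.5753)
cmd 2: set κ=0.7530 → (κ,φ,ℓ)=(0.7530,8.69°,1.7186) → tip=(0.9542,0.1458,1.2775)
cmd 3: set φ=274.17° → (κ,φ,ℓ)=(0.7530,274.17°,1.7186) → tip=(0.0702,-0.9627,1.2775)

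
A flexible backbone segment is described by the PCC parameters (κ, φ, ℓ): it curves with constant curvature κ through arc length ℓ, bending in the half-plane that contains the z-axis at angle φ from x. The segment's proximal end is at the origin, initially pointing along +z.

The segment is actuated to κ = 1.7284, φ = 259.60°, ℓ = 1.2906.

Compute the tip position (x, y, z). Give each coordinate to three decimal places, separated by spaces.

θ = κ·ℓ = 1.7284 × 1.2906 = 2.23067 rad
ρ = (1 − cos θ)/κ = (1 − -0.61302)/1.7284 = 0.93324
z = sin θ / κ = 0.79007/1.7284 = 0.45711
x = ρ cos φ = 0.93324 × cos(259.60°) = -0.16847
y = ρ sin φ = 0.93324 × sin(259.60°) = -0.91791

-0.168 -0.918 0.457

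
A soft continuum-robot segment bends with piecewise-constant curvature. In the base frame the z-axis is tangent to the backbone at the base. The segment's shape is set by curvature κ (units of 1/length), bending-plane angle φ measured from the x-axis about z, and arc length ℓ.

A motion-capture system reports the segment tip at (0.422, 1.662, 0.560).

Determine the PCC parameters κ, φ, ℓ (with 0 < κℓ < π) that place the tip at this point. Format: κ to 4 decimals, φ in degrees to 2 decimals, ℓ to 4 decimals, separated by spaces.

1.0539 75.75 2.3818

ρ = √(x²+y²) = √(0.422² + 1.662²) = 1.71474
φ = atan2(y, x) mod 360° = atan2(1.662, 0.422) = 75.7531°
|p|² = ρ² + z² = 1.71474² + 0.560² = 3.25393
κ = 2ρ / |p|² = 2×1.71474 / 3.25393 = 1.05395
θ = 2·atan2(ρ, z) = 2·atan2(1.71474, 0.560) = 2.51027 rad
ℓ = θ/κ = 2.51027/1.05395 = 2.38177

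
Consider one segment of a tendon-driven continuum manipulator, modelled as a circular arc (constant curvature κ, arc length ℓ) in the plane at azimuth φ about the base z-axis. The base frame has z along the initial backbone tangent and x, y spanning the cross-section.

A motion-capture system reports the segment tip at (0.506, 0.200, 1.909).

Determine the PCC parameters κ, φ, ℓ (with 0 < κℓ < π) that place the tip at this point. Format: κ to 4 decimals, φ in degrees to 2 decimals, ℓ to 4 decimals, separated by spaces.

ρ = √(x²+y²) = √(0.506² + 0.200²) = 0.54409
φ = atan2(y, x) mod 360° = atan2(0.200, 0.506) = 21.5668°
|p|² = ρ² + z² = 0.54409² + 1.909² = 3.94032
κ = 2ρ / |p|² = 2×0.54409 / 3.94032 = 0.27617
θ = 2·atan2(ρ, z) = 2·atan2(0.54409, 1.909) = 0.55530 rad
ℓ = θ/κ = 0.55530/0.27617 = 2.01076

0.2762 21.57 2.0108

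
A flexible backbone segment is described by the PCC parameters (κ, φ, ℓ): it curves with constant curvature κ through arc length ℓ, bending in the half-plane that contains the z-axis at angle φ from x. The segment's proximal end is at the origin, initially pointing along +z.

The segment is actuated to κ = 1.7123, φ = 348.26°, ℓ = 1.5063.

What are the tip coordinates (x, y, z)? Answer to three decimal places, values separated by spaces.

θ = κ·ℓ = 1.7123 × 1.5063 = 2.57924 rad
ρ = (1 − cos θ)/κ = (1 − -0.84600)/1.7123 = 1.07808
z = sin θ / κ = 0.53318/1.7123 = 0.31138
x = ρ cos φ = 1.07808 × cos(348.26°) = 1.05553
y = ρ sin φ = 1.07808 × sin(348.26°) = -0.21936

1.056 -0.219 0.311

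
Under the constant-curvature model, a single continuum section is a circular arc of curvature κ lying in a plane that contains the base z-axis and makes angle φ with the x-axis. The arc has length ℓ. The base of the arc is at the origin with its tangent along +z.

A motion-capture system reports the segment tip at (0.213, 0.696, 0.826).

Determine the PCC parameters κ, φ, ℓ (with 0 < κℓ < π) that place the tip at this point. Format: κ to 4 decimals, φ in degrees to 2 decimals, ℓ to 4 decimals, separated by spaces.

ρ = √(x²+y²) = √(0.213² + 0.696²) = 0.72786
φ = atan2(y, x) mod 360° = atan2(0.696, 0.213) = 72.9841°
|p|² = ρ² + z² = 0.72786² + 0.826² = 1.21206
κ = 2ρ / |p|² = 2×0.72786 / 1.21206 = 1.20103
θ = 2·atan2(ρ, z) = 2·atan2(0.72786, 0.826) = 1.44465 rad
ℓ = θ/κ = 1.44465/1.20103 = 1.20284

1.2010 72.98 1.2028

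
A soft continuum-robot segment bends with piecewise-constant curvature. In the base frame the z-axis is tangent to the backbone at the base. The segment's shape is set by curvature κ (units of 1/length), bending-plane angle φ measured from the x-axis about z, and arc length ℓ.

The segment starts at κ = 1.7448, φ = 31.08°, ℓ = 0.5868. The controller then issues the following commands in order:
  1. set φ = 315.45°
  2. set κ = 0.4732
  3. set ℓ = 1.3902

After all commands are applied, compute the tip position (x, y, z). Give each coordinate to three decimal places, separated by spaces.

0.314 -0.309 1.292

initial: κ=1.7448, φ=31.08°, ℓ=0.5868
cmd 1: set φ=315.45° → (κ,φ,ℓ)=(1.7448,315.45°,0.5868) → tip=(0.1960,-0.1930,0.4895)
cmd 2: set κ=0.4732 → (κ,φ,ℓ)=(0.4732,315.45°,0.5868) → tip=(0.0577,-0.0568,0.5793)
cmd 3: set ℓ=1.3902 → (κ,φ,ℓ)=(0.4732,315.45°,1.3902) → tip=(0.3143,-0.3094,1.2921)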